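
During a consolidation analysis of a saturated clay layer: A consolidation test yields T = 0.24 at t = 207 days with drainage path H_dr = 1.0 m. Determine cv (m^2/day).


Using cv = T * H_dr^2 / t
H_dr^2 = 1.0^2 = 1.0
cv = 0.24 * 1.0 / 207
cv = 0.00116 m^2/day


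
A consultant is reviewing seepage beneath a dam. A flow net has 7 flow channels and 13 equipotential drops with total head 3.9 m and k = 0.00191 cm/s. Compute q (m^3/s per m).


Convert k to m/s for unit consistency with H:
k = 0.00191 cm/s = 0.00191 / 100 m/s = 1.91e-05 m/s
Using q = k * H * Nf / Nd
Nf / Nd = 7 / 13 = 0.5385
q = 1.91e-05 * 3.9 * 0.5385
q = 4.011e-05 m^3/s per m


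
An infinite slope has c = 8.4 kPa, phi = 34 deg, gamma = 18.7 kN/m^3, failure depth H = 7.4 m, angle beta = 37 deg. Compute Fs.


Using Fs = c / (gamma*H*sin(beta)*cos(beta)) + tan(phi)/tan(beta)
Cohesion contribution = 8.4 / (18.7*7.4*sin(37)*cos(37))
Cohesion contribution = 0.126297
Friction contribution = tan(34)/tan(37) = 0.895103
Fs = 0.126297 + 0.895103
Fs = 1.021


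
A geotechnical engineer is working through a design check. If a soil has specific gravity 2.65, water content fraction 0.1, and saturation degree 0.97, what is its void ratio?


Using the relation e = Gs * w / S
e = 2.65 * 0.1 / 0.97
e = 0.2732


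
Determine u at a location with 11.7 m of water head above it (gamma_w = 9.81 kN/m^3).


Using u = gamma_w * h_w
u = 9.81 * 11.7
u = 114.78 kPa


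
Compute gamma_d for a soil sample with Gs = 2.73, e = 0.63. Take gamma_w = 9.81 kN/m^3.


Using gamma_d = Gs * gamma_w / (1 + e)
gamma_d = 2.73 * 9.81 / (1 + 0.63)
gamma_d = 2.73 * 9.81 / 1.63
gamma_d = 16.43 kN/m^3


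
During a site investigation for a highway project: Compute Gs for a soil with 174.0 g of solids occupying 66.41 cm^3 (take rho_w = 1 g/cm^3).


Result: 2.62

Derivation:
Using Gs = m_s / (V_s * rho_w)
Since rho_w = 1 g/cm^3:
Gs = 174.0 / 66.41
Gs = 2.62


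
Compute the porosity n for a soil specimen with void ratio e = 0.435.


Using the relation n = e / (1 + e)
n = 0.435 / (1 + 0.435)
n = 0.435 / 1.435
n = 0.3031


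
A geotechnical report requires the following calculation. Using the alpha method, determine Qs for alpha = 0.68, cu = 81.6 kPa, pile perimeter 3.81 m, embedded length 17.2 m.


Using Qs = alpha * cu * perimeter * L
Qs = 0.68 * 81.6 * 3.81 * 17.2
Qs = 3636.24 kN


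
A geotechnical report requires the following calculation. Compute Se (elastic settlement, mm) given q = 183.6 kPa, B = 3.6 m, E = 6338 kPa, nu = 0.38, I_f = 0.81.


Result: 72.273 mm

Derivation:
Using Se = q * B * (1 - nu^2) * I_f / E
1 - nu^2 = 1 - 0.38^2 = 0.8556
Se = 183.6 * 3.6 * 0.8556 * 0.81 / 6338
Se = 0.072273 m
Convert to mm: Se = 0.072273 * 1000 = 72.273 mm


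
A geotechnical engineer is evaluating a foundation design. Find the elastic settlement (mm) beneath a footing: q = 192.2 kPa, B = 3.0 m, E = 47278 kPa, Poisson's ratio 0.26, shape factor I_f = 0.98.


Using Se = q * B * (1 - nu^2) * I_f / E
1 - nu^2 = 1 - 0.26^2 = 0.9324
Se = 192.2 * 3.0 * 0.9324 * 0.98 / 47278
Se = 0.011144 m
Convert to mm: Se = 0.011144 * 1000 = 11.144 mm


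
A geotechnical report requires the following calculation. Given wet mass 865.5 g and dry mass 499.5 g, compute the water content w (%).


Using w = (m_wet - m_dry) / m_dry * 100
m_wet - m_dry = 865.5 - 499.5 = 366.0 g
w = 366.0 / 499.5 * 100
w = 73.27 %


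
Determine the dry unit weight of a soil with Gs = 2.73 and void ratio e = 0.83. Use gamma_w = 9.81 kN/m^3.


Using gamma_d = Gs * gamma_w / (1 + e)
gamma_d = 2.73 * 9.81 / (1 + 0.83)
gamma_d = 2.73 * 9.81 / 1.83
gamma_d = 14.635 kN/m^3


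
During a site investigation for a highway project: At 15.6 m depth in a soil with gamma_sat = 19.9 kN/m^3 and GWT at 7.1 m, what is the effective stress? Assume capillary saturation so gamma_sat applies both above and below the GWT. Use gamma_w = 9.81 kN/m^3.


Total stress = gamma_sat * depth
sigma = 19.9 * 15.6 = 310.44 kPa
Pore water pressure u = gamma_w * (depth - d_wt)
u = 9.81 * (15.6 - 7.1) = 83.385 kPa
Effective stress = sigma - u
sigma' = 310.44 - 83.385 = 227.06 kPa


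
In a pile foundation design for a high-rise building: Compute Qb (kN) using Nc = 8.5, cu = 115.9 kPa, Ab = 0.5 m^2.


Using Qb = Nc * cu * Ab
Qb = 8.5 * 115.9 * 0.5
Qb = 492.58 kN


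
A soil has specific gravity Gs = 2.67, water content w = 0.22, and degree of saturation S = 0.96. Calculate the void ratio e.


Using the relation e = Gs * w / S
e = 2.67 * 0.22 / 0.96
e = 0.6119


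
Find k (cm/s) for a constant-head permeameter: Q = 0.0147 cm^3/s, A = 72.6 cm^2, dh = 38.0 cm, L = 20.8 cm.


Compute hydraulic gradient:
i = dh / L = 38.0 / 20.8 = 1.82692
Then apply Darcy's law:
k = Q / (A * i)
k = 0.0147 / (72.6 * 1.82692)
k = 0.0147 / 132.635
k = 0.000111 cm/s


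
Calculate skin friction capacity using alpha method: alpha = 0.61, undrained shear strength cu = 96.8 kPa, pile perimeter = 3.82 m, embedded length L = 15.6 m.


Using Qs = alpha * cu * perimeter * L
Qs = 0.61 * 96.8 * 3.82 * 15.6
Qs = 3518.79 kN


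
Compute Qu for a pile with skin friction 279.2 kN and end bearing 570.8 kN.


Result: 850.0 kN

Derivation:
Using Qu = Qf + Qb
Qu = 279.2 + 570.8
Qu = 850.0 kN


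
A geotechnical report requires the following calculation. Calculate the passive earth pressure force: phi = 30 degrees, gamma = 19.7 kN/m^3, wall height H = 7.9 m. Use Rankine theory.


Compute passive earth pressure coefficient:
Kp = tan^2(45 + phi/2) = tan^2(60.0) = 3
Compute passive force:
Pp = 0.5 * Kp * gamma * H^2
Pp = 0.5 * 3 * 19.7 * 7.9^2
Pp = 1844.22 kN/m


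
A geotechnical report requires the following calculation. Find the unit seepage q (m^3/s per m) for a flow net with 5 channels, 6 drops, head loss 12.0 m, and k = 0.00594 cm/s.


Convert k to m/s for unit consistency with H:
k = 0.00594 cm/s = 0.00594 / 100 m/s = 5.94e-05 m/s
Using q = k * H * Nf / Nd
Nf / Nd = 5 / 6 = 0.8333
q = 5.94e-05 * 12.0 * 0.8333
q = 0.000594 m^3/s per m


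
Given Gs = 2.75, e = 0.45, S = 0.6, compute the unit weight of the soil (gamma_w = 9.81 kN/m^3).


Using gamma = gamma_w * (Gs + S*e) / (1 + e)
Numerator: Gs + S*e = 2.75 + 0.6*0.45 = 3.02
Denominator: 1 + e = 1 + 0.45 = 1.45
gamma = 9.81 * 3.02 / 1.45
gamma = 20.432 kN/m^3


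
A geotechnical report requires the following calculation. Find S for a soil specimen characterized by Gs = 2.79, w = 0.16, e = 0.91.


Result: 0.4905

Derivation:
Using S = Gs * w / e
S = 2.79 * 0.16 / 0.91
S = 0.4905


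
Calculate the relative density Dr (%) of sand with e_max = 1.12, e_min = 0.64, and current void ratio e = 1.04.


Result: 16.67 %

Derivation:
Using Dr = (e_max - e) / (e_max - e_min) * 100
e_max - e = 1.12 - 1.04 = 0.08
e_max - e_min = 1.12 - 0.64 = 0.48
Dr = 0.08 / 0.48 * 100
Dr = 16.67 %


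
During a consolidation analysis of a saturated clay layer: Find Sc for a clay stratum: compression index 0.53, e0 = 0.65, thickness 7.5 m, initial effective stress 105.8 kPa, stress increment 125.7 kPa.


Result: 0.8192 m

Derivation:
Using Sc = Cc * H / (1 + e0) * log10((sigma0 + delta_sigma) / sigma0)
Stress ratio = (105.8 + 125.7) / 105.8 = 2.18809
log10(2.18809) = 0.340065
Cc * H / (1 + e0) = 0.53 * 7.5 / (1 + 0.65) = 2.40909
Sc = 2.40909 * 0.340065
Sc = 0.8192 m


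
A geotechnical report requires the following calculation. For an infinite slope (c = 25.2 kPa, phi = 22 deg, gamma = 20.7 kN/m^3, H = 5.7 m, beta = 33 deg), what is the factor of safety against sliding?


Result: 1.09

Derivation:
Using Fs = c / (gamma*H*sin(beta)*cos(beta)) + tan(phi)/tan(beta)
Cohesion contribution = 25.2 / (20.7*5.7*sin(33)*cos(33))
Cohesion contribution = 0.467579
Friction contribution = tan(22)/tan(33) = 0.622146
Fs = 0.467579 + 0.622146
Fs = 1.09


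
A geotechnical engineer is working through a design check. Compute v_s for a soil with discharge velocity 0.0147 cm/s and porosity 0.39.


Using v_s = v_d / n
v_s = 0.0147 / 0.39
v_s = 0.03769 cm/s


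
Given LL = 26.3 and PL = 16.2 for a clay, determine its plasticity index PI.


Using PI = LL - PL
PI = 26.3 - 16.2
PI = 10.1


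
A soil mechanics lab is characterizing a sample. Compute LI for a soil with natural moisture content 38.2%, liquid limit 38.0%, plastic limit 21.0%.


First compute the plasticity index:
PI = LL - PL = 38.0 - 21.0 = 17.0
Then compute the liquidity index:
LI = (w - PL) / PI
LI = (38.2 - 21.0) / 17.0
LI = 1.012


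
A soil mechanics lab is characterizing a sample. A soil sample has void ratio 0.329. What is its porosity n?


Using the relation n = e / (1 + e)
n = 0.329 / (1 + 0.329)
n = 0.329 / 1.329
n = 0.2476


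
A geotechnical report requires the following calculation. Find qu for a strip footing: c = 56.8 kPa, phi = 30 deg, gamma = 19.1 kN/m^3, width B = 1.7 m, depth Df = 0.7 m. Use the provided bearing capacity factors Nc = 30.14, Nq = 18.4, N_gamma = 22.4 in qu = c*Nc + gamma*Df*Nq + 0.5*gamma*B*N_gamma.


Compute qu = c*Nc + gamma*Df*Nq + 0.5*gamma*B*N_gamma
Term 1: 56.8 * 30.14 = 1711.952
Term 2: 19.1 * 0.7 * 18.4 = 246.008
Term 3: 0.5 * 19.1 * 1.7 * 22.4 = 363.664
qu = 1711.952 + 246.008 + 363.664
qu = 2321.62 kPa


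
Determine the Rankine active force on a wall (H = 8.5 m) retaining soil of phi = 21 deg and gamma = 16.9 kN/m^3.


Compute active earth pressure coefficient:
Ka = tan^2(45 - phi/2) = tan^2(34.5) = 0.472355
Compute active force:
Pa = 0.5 * Ka * gamma * H^2
Pa = 0.5 * 0.472355 * 16.9 * 8.5^2
Pa = 288.38 kN/m


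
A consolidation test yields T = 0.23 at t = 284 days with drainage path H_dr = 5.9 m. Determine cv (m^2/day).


Result: 0.02819 m^2/day

Derivation:
Using cv = T * H_dr^2 / t
H_dr^2 = 5.9^2 = 34.81
cv = 0.23 * 34.81 / 284
cv = 0.02819 m^2/day


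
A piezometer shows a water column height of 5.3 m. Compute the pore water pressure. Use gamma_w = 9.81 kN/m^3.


Using u = gamma_w * h_w
u = 9.81 * 5.3
u = 51.99 kPa


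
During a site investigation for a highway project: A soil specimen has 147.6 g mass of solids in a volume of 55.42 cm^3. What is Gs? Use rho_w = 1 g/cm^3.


Result: 2.663

Derivation:
Using Gs = m_s / (V_s * rho_w)
Since rho_w = 1 g/cm^3:
Gs = 147.6 / 55.42
Gs = 2.663


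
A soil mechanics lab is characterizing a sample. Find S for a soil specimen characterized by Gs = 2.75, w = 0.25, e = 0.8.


Using S = Gs * w / e
S = 2.75 * 0.25 / 0.8
S = 0.8594


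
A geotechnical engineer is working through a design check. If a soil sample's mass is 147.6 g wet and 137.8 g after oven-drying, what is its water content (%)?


Using w = (m_wet - m_dry) / m_dry * 100
m_wet - m_dry = 147.6 - 137.8 = 9.8 g
w = 9.8 / 137.8 * 100
w = 7.11 %


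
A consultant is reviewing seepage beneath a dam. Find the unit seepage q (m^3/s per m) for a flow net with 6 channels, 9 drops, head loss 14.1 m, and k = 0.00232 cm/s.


Result: 0.0002181 m^3/s per m

Derivation:
Convert k to m/s for unit consistency with H:
k = 0.00232 cm/s = 0.00232 / 100 m/s = 2.32e-05 m/s
Using q = k * H * Nf / Nd
Nf / Nd = 6 / 9 = 0.6667
q = 2.32e-05 * 14.1 * 0.6667
q = 0.0002181 m^3/s per m


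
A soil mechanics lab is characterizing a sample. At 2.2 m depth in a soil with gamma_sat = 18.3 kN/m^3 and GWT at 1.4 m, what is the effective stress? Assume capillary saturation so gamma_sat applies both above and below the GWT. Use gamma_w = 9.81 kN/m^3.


Result: 32.41 kPa

Derivation:
Total stress = gamma_sat * depth
sigma = 18.3 * 2.2 = 40.26 kPa
Pore water pressure u = gamma_w * (depth - d_wt)
u = 9.81 * (2.2 - 1.4) = 7.848 kPa
Effective stress = sigma - u
sigma' = 40.26 - 7.848 = 32.41 kPa


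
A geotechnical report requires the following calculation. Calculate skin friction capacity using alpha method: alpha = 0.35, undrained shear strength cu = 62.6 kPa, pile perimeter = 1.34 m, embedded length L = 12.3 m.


Result: 361.12 kN

Derivation:
Using Qs = alpha * cu * perimeter * L
Qs = 0.35 * 62.6 * 1.34 * 12.3
Qs = 361.12 kN


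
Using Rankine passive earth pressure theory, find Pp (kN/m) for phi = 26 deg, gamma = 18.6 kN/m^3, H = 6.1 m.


Compute passive earth pressure coefficient:
Kp = tan^2(45 + phi/2) = tan^2(58.0) = 2.561071
Compute passive force:
Pp = 0.5 * Kp * gamma * H^2
Pp = 0.5 * 2.561071 * 18.6 * 6.1^2
Pp = 886.27 kN/m


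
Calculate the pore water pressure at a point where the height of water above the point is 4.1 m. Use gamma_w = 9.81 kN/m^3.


Result: 40.22 kPa

Derivation:
Using u = gamma_w * h_w
u = 9.81 * 4.1
u = 40.22 kPa


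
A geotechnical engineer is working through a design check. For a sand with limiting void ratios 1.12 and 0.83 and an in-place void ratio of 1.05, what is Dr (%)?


Using Dr = (e_max - e) / (e_max - e_min) * 100
e_max - e = 1.12 - 1.05 = 0.07
e_max - e_min = 1.12 - 0.83 = 0.29
Dr = 0.07 / 0.29 * 100
Dr = 24.14 %


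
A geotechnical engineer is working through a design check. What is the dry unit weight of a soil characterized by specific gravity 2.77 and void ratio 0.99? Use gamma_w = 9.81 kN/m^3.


Using gamma_d = Gs * gamma_w / (1 + e)
gamma_d = 2.77 * 9.81 / (1 + 0.99)
gamma_d = 2.77 * 9.81 / 1.99
gamma_d = 13.655 kN/m^3


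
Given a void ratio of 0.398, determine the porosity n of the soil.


Using the relation n = e / (1 + e)
n = 0.398 / (1 + 0.398)
n = 0.398 / 1.398
n = 0.2847


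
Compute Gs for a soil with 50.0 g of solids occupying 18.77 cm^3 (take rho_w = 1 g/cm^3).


Result: 2.664

Derivation:
Using Gs = m_s / (V_s * rho_w)
Since rho_w = 1 g/cm^3:
Gs = 50.0 / 18.77
Gs = 2.664


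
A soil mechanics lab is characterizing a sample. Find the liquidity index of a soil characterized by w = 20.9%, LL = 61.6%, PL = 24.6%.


Result: -0.1

Derivation:
First compute the plasticity index:
PI = LL - PL = 61.6 - 24.6 = 37.0
Then compute the liquidity index:
LI = (w - PL) / PI
LI = (20.9 - 24.6) / 37.0
LI = -0.1


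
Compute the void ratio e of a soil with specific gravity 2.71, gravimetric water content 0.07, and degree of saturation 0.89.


Result: 0.2131

Derivation:
Using the relation e = Gs * w / S
e = 2.71 * 0.07 / 0.89
e = 0.2131


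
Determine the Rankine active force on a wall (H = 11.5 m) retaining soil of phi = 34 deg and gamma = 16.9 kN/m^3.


Result: 315.94 kN/m

Derivation:
Compute active earth pressure coefficient:
Ka = tan^2(45 - phi/2) = tan^2(28.0) = 0.282715
Compute active force:
Pa = 0.5 * Ka * gamma * H^2
Pa = 0.5 * 0.282715 * 16.9 * 11.5^2
Pa = 315.94 kN/m


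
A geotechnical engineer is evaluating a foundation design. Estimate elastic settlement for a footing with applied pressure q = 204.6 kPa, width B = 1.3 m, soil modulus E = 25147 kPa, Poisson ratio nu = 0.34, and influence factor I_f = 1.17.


Result: 10.945 mm

Derivation:
Using Se = q * B * (1 - nu^2) * I_f / E
1 - nu^2 = 1 - 0.34^2 = 0.8844
Se = 204.6 * 1.3 * 0.8844 * 1.17 / 25147
Se = 0.010945 m
Convert to mm: Se = 0.010945 * 1000 = 10.945 mm


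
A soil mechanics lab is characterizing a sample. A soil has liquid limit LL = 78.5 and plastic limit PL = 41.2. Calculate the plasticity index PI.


Using PI = LL - PL
PI = 78.5 - 41.2
PI = 37.3


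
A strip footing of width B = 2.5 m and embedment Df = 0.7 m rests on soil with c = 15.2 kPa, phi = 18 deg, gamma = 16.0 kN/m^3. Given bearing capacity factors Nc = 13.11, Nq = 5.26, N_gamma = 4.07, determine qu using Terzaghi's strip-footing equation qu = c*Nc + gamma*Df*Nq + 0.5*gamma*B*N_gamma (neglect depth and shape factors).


Compute qu = c*Nc + gamma*Df*Nq + 0.5*gamma*B*N_gamma
Term 1: 15.2 * 13.11 = 199.272
Term 2: 16.0 * 0.7 * 5.26 = 58.912
Term 3: 0.5 * 16.0 * 2.5 * 4.07 = 81.4
qu = 199.272 + 58.912 + 81.4
qu = 339.58 kPa


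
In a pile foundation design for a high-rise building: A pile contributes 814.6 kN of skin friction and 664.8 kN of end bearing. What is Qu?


Result: 1479.4 kN

Derivation:
Using Qu = Qf + Qb
Qu = 814.6 + 664.8
Qu = 1479.4 kN


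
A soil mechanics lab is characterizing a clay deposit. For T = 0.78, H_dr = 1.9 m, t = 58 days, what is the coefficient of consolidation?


Using cv = T * H_dr^2 / t
H_dr^2 = 1.9^2 = 3.61
cv = 0.78 * 3.61 / 58
cv = 0.04855 m^2/day


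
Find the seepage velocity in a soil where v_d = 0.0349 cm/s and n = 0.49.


Using v_s = v_d / n
v_s = 0.0349 / 0.49
v_s = 0.07122 cm/s


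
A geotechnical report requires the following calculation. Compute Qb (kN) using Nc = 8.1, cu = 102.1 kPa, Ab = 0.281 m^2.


Using Qb = Nc * cu * Ab
Qb = 8.1 * 102.1 * 0.281
Qb = 232.39 kN


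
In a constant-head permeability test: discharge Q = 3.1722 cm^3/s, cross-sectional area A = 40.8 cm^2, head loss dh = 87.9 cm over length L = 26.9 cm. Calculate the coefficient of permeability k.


Compute hydraulic gradient:
i = dh / L = 87.9 / 26.9 = 3.26766
Then apply Darcy's law:
k = Q / (A * i)
k = 3.1722 / (40.8 * 3.26766)
k = 3.1722 / 133.32
k = 0.023794 cm/s


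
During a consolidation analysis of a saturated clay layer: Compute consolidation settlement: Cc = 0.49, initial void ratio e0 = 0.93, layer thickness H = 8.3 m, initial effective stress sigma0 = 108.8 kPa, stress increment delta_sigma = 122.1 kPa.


Result: 0.6886 m

Derivation:
Using Sc = Cc * H / (1 + e0) * log10((sigma0 + delta_sigma) / sigma0)
Stress ratio = (108.8 + 122.1) / 108.8 = 2.12224
log10(2.12224) = 0.326795
Cc * H / (1 + e0) = 0.49 * 8.3 / (1 + 0.93) = 2.10725
Sc = 2.10725 * 0.326795
Sc = 0.6886 m


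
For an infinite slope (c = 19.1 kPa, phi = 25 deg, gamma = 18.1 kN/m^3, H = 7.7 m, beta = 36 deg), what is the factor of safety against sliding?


Result: 0.93

Derivation:
Using Fs = c / (gamma*H*sin(beta)*cos(beta)) + tan(phi)/tan(beta)
Cohesion contribution = 19.1 / (18.1*7.7*sin(36)*cos(36))
Cohesion contribution = 0.288196
Friction contribution = tan(25)/tan(36) = 0.641817
Fs = 0.288196 + 0.641817
Fs = 0.93


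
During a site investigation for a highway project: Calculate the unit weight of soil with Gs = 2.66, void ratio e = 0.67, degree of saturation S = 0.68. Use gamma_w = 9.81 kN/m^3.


Using gamma = gamma_w * (Gs + S*e) / (1 + e)
Numerator: Gs + S*e = 2.66 + 0.68*0.67 = 3.1156
Denominator: 1 + e = 1 + 0.67 = 1.67
gamma = 9.81 * 3.1156 / 1.67
gamma = 18.302 kN/m^3


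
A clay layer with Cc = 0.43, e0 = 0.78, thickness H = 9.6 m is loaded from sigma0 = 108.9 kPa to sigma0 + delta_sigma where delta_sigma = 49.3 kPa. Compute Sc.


Using Sc = Cc * H / (1 + e0) * log10((sigma0 + delta_sigma) / sigma0)
Stress ratio = (108.9 + 49.3) / 108.9 = 1.45271
log10(1.45271) = 0.162179
Cc * H / (1 + e0) = 0.43 * 9.6 / (1 + 0.78) = 2.3191
Sc = 2.3191 * 0.162179
Sc = 0.3761 m


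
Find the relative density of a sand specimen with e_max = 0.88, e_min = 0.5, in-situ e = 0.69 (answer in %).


Using Dr = (e_max - e) / (e_max - e_min) * 100
e_max - e = 0.88 - 0.69 = 0.19
e_max - e_min = 0.88 - 0.5 = 0.38
Dr = 0.19 / 0.38 * 100
Dr = 50.0 %


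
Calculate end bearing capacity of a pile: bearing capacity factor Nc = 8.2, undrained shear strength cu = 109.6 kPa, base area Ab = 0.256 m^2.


Using Qb = Nc * cu * Ab
Qb = 8.2 * 109.6 * 0.256
Qb = 230.07 kN


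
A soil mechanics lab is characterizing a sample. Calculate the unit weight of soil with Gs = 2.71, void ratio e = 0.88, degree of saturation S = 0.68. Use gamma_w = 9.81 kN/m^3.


Using gamma = gamma_w * (Gs + S*e) / (1 + e)
Numerator: Gs + S*e = 2.71 + 0.68*0.88 = 3.3084
Denominator: 1 + e = 1 + 0.88 = 1.88
gamma = 9.81 * 3.3084 / 1.88
gamma = 17.264 kN/m^3


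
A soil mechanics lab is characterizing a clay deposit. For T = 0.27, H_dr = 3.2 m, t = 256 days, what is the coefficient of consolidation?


Result: 0.0108 m^2/day

Derivation:
Using cv = T * H_dr^2 / t
H_dr^2 = 3.2^2 = 10.24
cv = 0.27 * 10.24 / 256
cv = 0.0108 m^2/day


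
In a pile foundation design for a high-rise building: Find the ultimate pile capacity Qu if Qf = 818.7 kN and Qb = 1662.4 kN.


Result: 2481.1 kN

Derivation:
Using Qu = Qf + Qb
Qu = 818.7 + 1662.4
Qu = 2481.1 kN


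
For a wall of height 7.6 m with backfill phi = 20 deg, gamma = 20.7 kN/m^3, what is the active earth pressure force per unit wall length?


Compute active earth pressure coefficient:
Ka = tan^2(45 - phi/2) = tan^2(35.0) = 0.490291
Compute active force:
Pa = 0.5 * Ka * gamma * H^2
Pa = 0.5 * 0.490291 * 20.7 * 7.6^2
Pa = 293.1 kN/m


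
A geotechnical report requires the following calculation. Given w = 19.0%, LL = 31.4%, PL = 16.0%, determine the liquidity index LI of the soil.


Result: 0.195

Derivation:
First compute the plasticity index:
PI = LL - PL = 31.4 - 16.0 = 15.4
Then compute the liquidity index:
LI = (w - PL) / PI
LI = (19.0 - 16.0) / 15.4
LI = 0.195


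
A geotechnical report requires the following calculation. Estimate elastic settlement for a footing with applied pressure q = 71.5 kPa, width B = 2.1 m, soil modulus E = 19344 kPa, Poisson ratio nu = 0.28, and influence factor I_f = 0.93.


Using Se = q * B * (1 - nu^2) * I_f / E
1 - nu^2 = 1 - 0.28^2 = 0.9216
Se = 71.5 * 2.1 * 0.9216 * 0.93 / 19344
Se = 0.006653 m
Convert to mm: Se = 0.006653 * 1000 = 6.653 mm


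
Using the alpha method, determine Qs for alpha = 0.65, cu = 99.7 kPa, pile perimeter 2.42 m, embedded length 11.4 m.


Using Qs = alpha * cu * perimeter * L
Qs = 0.65 * 99.7 * 2.42 * 11.4
Qs = 1787.84 kN


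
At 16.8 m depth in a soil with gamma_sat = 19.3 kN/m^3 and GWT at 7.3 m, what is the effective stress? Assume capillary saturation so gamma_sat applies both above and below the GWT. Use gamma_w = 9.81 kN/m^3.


Total stress = gamma_sat * depth
sigma = 19.3 * 16.8 = 324.24 kPa
Pore water pressure u = gamma_w * (depth - d_wt)
u = 9.81 * (16.8 - 7.3) = 93.195 kPa
Effective stress = sigma - u
sigma' = 324.24 - 93.195 = 231.05 kPa


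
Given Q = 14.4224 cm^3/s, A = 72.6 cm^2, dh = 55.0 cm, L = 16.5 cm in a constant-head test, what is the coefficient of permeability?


Compute hydraulic gradient:
i = dh / L = 55.0 / 16.5 = 3.33333
Then apply Darcy's law:
k = Q / (A * i)
k = 14.4224 / (72.6 * 3.33333)
k = 14.4224 / 242
k = 0.059597 cm/s


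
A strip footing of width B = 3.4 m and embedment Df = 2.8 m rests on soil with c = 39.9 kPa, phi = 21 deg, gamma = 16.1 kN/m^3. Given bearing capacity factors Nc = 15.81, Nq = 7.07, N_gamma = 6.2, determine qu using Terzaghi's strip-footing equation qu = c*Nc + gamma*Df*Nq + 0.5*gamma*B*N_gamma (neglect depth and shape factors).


Compute qu = c*Nc + gamma*Df*Nq + 0.5*gamma*B*N_gamma
Term 1: 39.9 * 15.81 = 630.819
Term 2: 16.1 * 2.8 * 7.07 = 318.7156
Term 3: 0.5 * 16.1 * 3.4 * 6.2 = 169.694
qu = 630.819 + 318.7156 + 169.694
qu = 1119.23 kPa


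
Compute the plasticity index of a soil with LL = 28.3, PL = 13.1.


Result: 15.2

Derivation:
Using PI = LL - PL
PI = 28.3 - 13.1
PI = 15.2


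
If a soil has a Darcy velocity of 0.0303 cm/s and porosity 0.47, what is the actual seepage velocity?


Using v_s = v_d / n
v_s = 0.0303 / 0.47
v_s = 0.06447 cm/s


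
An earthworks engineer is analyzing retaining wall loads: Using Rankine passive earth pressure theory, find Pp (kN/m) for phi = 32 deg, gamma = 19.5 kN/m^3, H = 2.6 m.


Compute passive earth pressure coefficient:
Kp = tan^2(45 + phi/2) = tan^2(61.0) = 3.254588
Compute passive force:
Pp = 0.5 * Kp * gamma * H^2
Pp = 0.5 * 3.254588 * 19.5 * 2.6^2
Pp = 214.51 kN/m


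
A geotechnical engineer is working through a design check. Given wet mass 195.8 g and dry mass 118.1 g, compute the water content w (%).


Using w = (m_wet - m_dry) / m_dry * 100
m_wet - m_dry = 195.8 - 118.1 = 77.7 g
w = 77.7 / 118.1 * 100
w = 65.79 %


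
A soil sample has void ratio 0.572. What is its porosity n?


Result: 0.3639

Derivation:
Using the relation n = e / (1 + e)
n = 0.572 / (1 + 0.572)
n = 0.572 / 1.572
n = 0.3639


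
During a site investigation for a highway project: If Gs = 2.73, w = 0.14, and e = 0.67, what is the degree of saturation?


Using S = Gs * w / e
S = 2.73 * 0.14 / 0.67
S = 0.5704


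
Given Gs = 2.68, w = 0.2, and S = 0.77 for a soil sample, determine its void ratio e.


Result: 0.6961

Derivation:
Using the relation e = Gs * w / S
e = 2.68 * 0.2 / 0.77
e = 0.6961


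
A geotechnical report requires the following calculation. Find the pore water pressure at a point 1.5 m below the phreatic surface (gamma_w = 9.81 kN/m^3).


Using u = gamma_w * h_w
u = 9.81 * 1.5
u = 14.71 kPa


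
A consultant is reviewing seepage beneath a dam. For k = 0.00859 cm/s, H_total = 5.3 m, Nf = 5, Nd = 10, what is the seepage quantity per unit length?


Result: 0.0002276 m^3/s per m

Derivation:
Convert k to m/s for unit consistency with H:
k = 0.00859 cm/s = 0.00859 / 100 m/s = 8.59e-05 m/s
Using q = k * H * Nf / Nd
Nf / Nd = 5 / 10 = 0.5
q = 8.59e-05 * 5.3 * 0.5
q = 0.0002276 m^3/s per m


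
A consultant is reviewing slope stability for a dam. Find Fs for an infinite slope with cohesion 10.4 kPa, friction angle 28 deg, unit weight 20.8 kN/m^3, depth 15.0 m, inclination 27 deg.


Using Fs = c / (gamma*H*sin(beta)*cos(beta)) + tan(phi)/tan(beta)
Cohesion contribution = 10.4 / (20.8*15.0*sin(27)*cos(27))
Cohesion contribution = 0.0824045
Friction contribution = tan(28)/tan(27) = 1.04354
Fs = 0.0824045 + 1.04354
Fs = 1.126


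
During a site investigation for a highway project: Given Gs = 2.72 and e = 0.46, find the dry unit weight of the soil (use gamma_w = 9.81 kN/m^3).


Using gamma_d = Gs * gamma_w / (1 + e)
gamma_d = 2.72 * 9.81 / (1 + 0.46)
gamma_d = 2.72 * 9.81 / 1.46
gamma_d = 18.276 kN/m^3


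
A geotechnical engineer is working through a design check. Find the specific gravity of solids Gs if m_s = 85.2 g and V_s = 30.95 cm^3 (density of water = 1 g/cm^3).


Using Gs = m_s / (V_s * rho_w)
Since rho_w = 1 g/cm^3:
Gs = 85.2 / 30.95
Gs = 2.753


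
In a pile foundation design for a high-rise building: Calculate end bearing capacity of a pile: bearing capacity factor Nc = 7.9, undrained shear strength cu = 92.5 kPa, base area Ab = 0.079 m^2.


Using Qb = Nc * cu * Ab
Qb = 7.9 * 92.5 * 0.079
Qb = 57.73 kN


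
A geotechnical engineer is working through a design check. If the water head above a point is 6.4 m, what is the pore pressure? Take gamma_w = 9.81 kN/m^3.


Using u = gamma_w * h_w
u = 9.81 * 6.4
u = 62.78 kPa


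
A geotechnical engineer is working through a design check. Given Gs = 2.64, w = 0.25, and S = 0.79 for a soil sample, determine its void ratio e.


Result: 0.8354

Derivation:
Using the relation e = Gs * w / S
e = 2.64 * 0.25 / 0.79
e = 0.8354


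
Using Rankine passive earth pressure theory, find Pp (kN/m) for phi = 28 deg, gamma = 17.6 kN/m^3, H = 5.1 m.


Compute passive earth pressure coefficient:
Kp = tan^2(45 + phi/2) = tan^2(59.0) = 2.769826
Compute passive force:
Pp = 0.5 * Kp * gamma * H^2
Pp = 0.5 * 2.769826 * 17.6 * 5.1^2
Pp = 633.98 kN/m


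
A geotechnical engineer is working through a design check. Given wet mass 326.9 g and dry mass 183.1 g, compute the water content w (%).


Result: 78.54 %

Derivation:
Using w = (m_wet - m_dry) / m_dry * 100
m_wet - m_dry = 326.9 - 183.1 = 143.8 g
w = 143.8 / 183.1 * 100
w = 78.54 %


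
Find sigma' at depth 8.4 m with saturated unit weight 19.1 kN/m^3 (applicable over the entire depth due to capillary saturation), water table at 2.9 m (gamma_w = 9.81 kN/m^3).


Result: 106.49 kPa

Derivation:
Total stress = gamma_sat * depth
sigma = 19.1 * 8.4 = 160.44 kPa
Pore water pressure u = gamma_w * (depth - d_wt)
u = 9.81 * (8.4 - 2.9) = 53.955 kPa
Effective stress = sigma - u
sigma' = 160.44 - 53.955 = 106.49 kPa


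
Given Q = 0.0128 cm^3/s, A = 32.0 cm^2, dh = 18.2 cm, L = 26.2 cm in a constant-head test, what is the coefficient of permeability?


Result: 0.000576 cm/s

Derivation:
Compute hydraulic gradient:
i = dh / L = 18.2 / 26.2 = 0.694656
Then apply Darcy's law:
k = Q / (A * i)
k = 0.0128 / (32.0 * 0.694656)
k = 0.0128 / 22.229
k = 0.000576 cm/s


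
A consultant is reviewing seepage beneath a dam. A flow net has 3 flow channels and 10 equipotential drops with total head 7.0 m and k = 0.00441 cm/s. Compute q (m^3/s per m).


Result: 9.261e-05 m^3/s per m

Derivation:
Convert k to m/s for unit consistency with H:
k = 0.00441 cm/s = 0.00441 / 100 m/s = 4.41e-05 m/s
Using q = k * H * Nf / Nd
Nf / Nd = 3 / 10 = 0.3
q = 4.41e-05 * 7.0 * 0.3
q = 9.261e-05 m^3/s per m


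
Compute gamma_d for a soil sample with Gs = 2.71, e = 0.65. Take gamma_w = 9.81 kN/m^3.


Using gamma_d = Gs * gamma_w / (1 + e)
gamma_d = 2.71 * 9.81 / (1 + 0.65)
gamma_d = 2.71 * 9.81 / 1.65
gamma_d = 16.112 kN/m^3


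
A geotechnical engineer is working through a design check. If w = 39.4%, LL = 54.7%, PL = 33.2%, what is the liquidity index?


Result: 0.288

Derivation:
First compute the plasticity index:
PI = LL - PL = 54.7 - 33.2 = 21.5
Then compute the liquidity index:
LI = (w - PL) / PI
LI = (39.4 - 33.2) / 21.5
LI = 0.288


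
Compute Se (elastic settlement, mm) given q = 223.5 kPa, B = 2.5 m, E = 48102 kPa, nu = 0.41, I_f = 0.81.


Using Se = q * B * (1 - nu^2) * I_f / E
1 - nu^2 = 1 - 0.41^2 = 0.8319
Se = 223.5 * 2.5 * 0.8319 * 0.81 / 48102
Se = 0.007827 m
Convert to mm: Se = 0.007827 * 1000 = 7.827 mm


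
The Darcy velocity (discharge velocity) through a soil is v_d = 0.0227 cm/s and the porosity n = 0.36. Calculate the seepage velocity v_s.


Result: 0.06306 cm/s

Derivation:
Using v_s = v_d / n
v_s = 0.0227 / 0.36
v_s = 0.06306 cm/s


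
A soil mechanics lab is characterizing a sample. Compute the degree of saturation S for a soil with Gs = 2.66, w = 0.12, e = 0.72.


Result: 0.4433

Derivation:
Using S = Gs * w / e
S = 2.66 * 0.12 / 0.72
S = 0.4433


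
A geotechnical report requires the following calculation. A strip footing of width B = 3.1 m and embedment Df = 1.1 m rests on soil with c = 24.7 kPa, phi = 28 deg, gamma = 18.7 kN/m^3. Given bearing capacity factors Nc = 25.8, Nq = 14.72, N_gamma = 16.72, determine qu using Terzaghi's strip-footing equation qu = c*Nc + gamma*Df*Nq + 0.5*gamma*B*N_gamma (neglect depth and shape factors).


Compute qu = c*Nc + gamma*Df*Nq + 0.5*gamma*B*N_gamma
Term 1: 24.7 * 25.8 = 637.26
Term 2: 18.7 * 1.1 * 14.72 = 302.7904
Term 3: 0.5 * 18.7 * 3.1 * 16.72 = 484.6292
qu = 637.26 + 302.7904 + 484.6292
qu = 1424.68 kPa


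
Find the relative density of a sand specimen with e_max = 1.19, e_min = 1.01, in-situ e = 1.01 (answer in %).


Using Dr = (e_max - e) / (e_max - e_min) * 100
e_max - e = 1.19 - 1.01 = 0.18
e_max - e_min = 1.19 - 1.01 = 0.18
Dr = 0.18 / 0.18 * 100
Dr = 100.0 %


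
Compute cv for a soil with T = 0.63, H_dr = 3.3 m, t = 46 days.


Using cv = T * H_dr^2 / t
H_dr^2 = 3.3^2 = 10.89
cv = 0.63 * 10.89 / 46
cv = 0.14915 m^2/day


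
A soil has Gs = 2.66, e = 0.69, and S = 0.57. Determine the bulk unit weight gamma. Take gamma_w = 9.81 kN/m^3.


Using gamma = gamma_w * (Gs + S*e) / (1 + e)
Numerator: Gs + S*e = 2.66 + 0.57*0.69 = 3.0533
Denominator: 1 + e = 1 + 0.69 = 1.69
gamma = 9.81 * 3.0533 / 1.69
gamma = 17.724 kN/m^3


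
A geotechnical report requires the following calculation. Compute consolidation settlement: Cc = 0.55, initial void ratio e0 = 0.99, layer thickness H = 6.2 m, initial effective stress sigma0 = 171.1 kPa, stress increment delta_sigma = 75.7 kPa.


Result: 0.2726 m

Derivation:
Using Sc = Cc * H / (1 + e0) * log10((sigma0 + delta_sigma) / sigma0)
Stress ratio = (171.1 + 75.7) / 171.1 = 1.44243
log10(1.44243) = 0.159095
Cc * H / (1 + e0) = 0.55 * 6.2 / (1 + 0.99) = 1.71357
Sc = 1.71357 * 0.159095
Sc = 0.2726 m


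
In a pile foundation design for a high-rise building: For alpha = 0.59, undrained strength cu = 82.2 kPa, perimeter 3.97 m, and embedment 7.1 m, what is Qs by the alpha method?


Using Qs = alpha * cu * perimeter * L
Qs = 0.59 * 82.2 * 3.97 * 7.1
Qs = 1367.01 kN


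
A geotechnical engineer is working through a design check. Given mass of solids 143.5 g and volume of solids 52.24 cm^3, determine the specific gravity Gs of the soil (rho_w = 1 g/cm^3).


Using Gs = m_s / (V_s * rho_w)
Since rho_w = 1 g/cm^3:
Gs = 143.5 / 52.24
Gs = 2.747


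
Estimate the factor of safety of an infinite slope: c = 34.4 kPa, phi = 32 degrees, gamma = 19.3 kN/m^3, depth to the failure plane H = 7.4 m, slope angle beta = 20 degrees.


Using Fs = c / (gamma*H*sin(beta)*cos(beta)) + tan(phi)/tan(beta)
Cohesion contribution = 34.4 / (19.3*7.4*sin(20)*cos(20))
Cohesion contribution = 0.749431
Friction contribution = tan(32)/tan(20) = 1.71681
Fs = 0.749431 + 1.71681
Fs = 2.466


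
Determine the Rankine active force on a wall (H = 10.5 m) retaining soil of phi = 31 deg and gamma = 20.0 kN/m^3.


Compute active earth pressure coefficient:
Ka = tan^2(45 - phi/2) = tan^2(29.5) = 0.320099
Compute active force:
Pa = 0.5 * Ka * gamma * H^2
Pa = 0.5 * 0.320099 * 20.0 * 10.5^2
Pa = 352.91 kN/m


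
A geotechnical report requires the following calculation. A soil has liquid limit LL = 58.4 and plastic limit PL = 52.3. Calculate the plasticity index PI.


Result: 6.1

Derivation:
Using PI = LL - PL
PI = 58.4 - 52.3
PI = 6.1


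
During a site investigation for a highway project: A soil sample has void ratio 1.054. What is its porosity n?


Using the relation n = e / (1 + e)
n = 1.054 / (1 + 1.054)
n = 1.054 / 2.054
n = 0.5131


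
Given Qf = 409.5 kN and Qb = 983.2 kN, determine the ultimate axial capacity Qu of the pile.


Using Qu = Qf + Qb
Qu = 409.5 + 983.2
Qu = 1392.7 kN


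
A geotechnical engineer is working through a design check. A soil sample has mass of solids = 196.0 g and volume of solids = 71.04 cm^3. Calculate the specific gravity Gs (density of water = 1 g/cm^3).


Using Gs = m_s / (V_s * rho_w)
Since rho_w = 1 g/cm^3:
Gs = 196.0 / 71.04
Gs = 2.759


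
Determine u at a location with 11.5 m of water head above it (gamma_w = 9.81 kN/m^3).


Using u = gamma_w * h_w
u = 9.81 * 11.5
u = 112.82 kPa


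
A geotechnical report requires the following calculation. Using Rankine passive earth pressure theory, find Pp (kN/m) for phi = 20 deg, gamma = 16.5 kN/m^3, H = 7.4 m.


Result: 921.43 kN/m

Derivation:
Compute passive earth pressure coefficient:
Kp = tan^2(45 + phi/2) = tan^2(55.0) = 2.039607
Compute passive force:
Pp = 0.5 * Kp * gamma * H^2
Pp = 0.5 * 2.039607 * 16.5 * 7.4^2
Pp = 921.43 kN/m


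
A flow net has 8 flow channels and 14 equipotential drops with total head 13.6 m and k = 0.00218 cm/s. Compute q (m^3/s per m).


Convert k to m/s for unit consistency with H:
k = 0.00218 cm/s = 0.00218 / 100 m/s = 2.18e-05 m/s
Using q = k * H * Nf / Nd
Nf / Nd = 8 / 14 = 0.5714
q = 2.18e-05 * 13.6 * 0.5714
q = 0.0001694 m^3/s per m


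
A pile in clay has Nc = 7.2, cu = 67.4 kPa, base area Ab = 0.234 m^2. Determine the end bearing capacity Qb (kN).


Result: 113.56 kN

Derivation:
Using Qb = Nc * cu * Ab
Qb = 7.2 * 67.4 * 0.234
Qb = 113.56 kN


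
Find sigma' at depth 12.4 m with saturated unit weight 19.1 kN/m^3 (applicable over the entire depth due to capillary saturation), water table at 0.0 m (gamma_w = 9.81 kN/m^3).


Result: 115.2 kPa

Derivation:
Total stress = gamma_sat * depth
sigma = 19.1 * 12.4 = 236.84 kPa
Pore water pressure u = gamma_w * (depth - d_wt)
u = 9.81 * (12.4 - 0.0) = 121.644 kPa
Effective stress = sigma - u
sigma' = 236.84 - 121.644 = 115.2 kPa


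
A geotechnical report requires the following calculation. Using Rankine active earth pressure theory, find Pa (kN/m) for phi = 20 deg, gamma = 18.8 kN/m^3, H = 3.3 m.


Result: 50.19 kN/m

Derivation:
Compute active earth pressure coefficient:
Ka = tan^2(45 - phi/2) = tan^2(35.0) = 0.490291
Compute active force:
Pa = 0.5 * Ka * gamma * H^2
Pa = 0.5 * 0.490291 * 18.8 * 3.3^2
Pa = 50.19 kN/m


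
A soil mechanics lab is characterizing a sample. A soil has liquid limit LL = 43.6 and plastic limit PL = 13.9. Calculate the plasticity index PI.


Result: 29.7

Derivation:
Using PI = LL - PL
PI = 43.6 - 13.9
PI = 29.7


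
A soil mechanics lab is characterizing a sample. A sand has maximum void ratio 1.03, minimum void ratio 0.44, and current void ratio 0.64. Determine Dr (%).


Using Dr = (e_max - e) / (e_max - e_min) * 100
e_max - e = 1.03 - 0.64 = 0.39
e_max - e_min = 1.03 - 0.44 = 0.59
Dr = 0.39 / 0.59 * 100
Dr = 66.1 %


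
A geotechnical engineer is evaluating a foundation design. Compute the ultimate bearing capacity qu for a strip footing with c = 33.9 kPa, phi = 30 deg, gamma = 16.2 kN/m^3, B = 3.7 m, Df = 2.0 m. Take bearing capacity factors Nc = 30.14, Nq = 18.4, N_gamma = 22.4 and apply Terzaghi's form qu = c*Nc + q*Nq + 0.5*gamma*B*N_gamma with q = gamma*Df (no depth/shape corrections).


Compute qu = c*Nc + gamma*Df*Nq + 0.5*gamma*B*N_gamma
Term 1: 33.9 * 30.14 = 1021.746
Term 2: 16.2 * 2.0 * 18.4 = 596.16
Term 3: 0.5 * 16.2 * 3.7 * 22.4 = 671.328
qu = 1021.746 + 596.16 + 671.328
qu = 2289.23 kPa


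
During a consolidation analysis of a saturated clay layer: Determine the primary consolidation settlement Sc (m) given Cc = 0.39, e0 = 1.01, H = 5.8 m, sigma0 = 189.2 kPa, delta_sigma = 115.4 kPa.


Using Sc = Cc * H / (1 + e0) * log10((sigma0 + delta_sigma) / sigma0)
Stress ratio = (189.2 + 115.4) / 189.2 = 1.60994
log10(1.60994) = 0.206809
Cc * H / (1 + e0) = 0.39 * 5.8 / (1 + 1.01) = 1.12537
Sc = 1.12537 * 0.206809
Sc = 0.2327 m


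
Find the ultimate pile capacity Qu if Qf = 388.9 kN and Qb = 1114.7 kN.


Using Qu = Qf + Qb
Qu = 388.9 + 1114.7
Qu = 1503.6 kN


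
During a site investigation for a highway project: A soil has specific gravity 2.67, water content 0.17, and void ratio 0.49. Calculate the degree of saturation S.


Result: 0.9263

Derivation:
Using S = Gs * w / e
S = 2.67 * 0.17 / 0.49
S = 0.9263


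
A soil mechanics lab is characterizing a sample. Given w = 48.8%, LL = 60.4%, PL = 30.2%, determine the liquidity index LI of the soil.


First compute the plasticity index:
PI = LL - PL = 60.4 - 30.2 = 30.2
Then compute the liquidity index:
LI = (w - PL) / PI
LI = (48.8 - 30.2) / 30.2
LI = 0.616


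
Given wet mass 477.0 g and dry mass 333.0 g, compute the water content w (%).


Result: 43.24 %

Derivation:
Using w = (m_wet - m_dry) / m_dry * 100
m_wet - m_dry = 477.0 - 333.0 = 144.0 g
w = 144.0 / 333.0 * 100
w = 43.24 %


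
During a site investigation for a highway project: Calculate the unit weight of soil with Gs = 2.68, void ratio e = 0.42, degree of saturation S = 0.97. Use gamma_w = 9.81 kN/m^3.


Using gamma = gamma_w * (Gs + S*e) / (1 + e)
Numerator: Gs + S*e = 2.68 + 0.97*0.42 = 3.0874
Denominator: 1 + e = 1 + 0.42 = 1.42
gamma = 9.81 * 3.0874 / 1.42
gamma = 21.329 kN/m^3


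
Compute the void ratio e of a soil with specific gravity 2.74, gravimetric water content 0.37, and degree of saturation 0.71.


Using the relation e = Gs * w / S
e = 2.74 * 0.37 / 0.71
e = 1.4279


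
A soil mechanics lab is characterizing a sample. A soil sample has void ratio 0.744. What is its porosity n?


Result: 0.4266

Derivation:
Using the relation n = e / (1 + e)
n = 0.744 / (1 + 0.744)
n = 0.744 / 1.744
n = 0.4266


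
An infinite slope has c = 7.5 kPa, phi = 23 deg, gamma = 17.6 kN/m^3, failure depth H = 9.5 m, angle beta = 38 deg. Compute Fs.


Result: 0.636

Derivation:
Using Fs = c / (gamma*H*sin(beta)*cos(beta)) + tan(phi)/tan(beta)
Cohesion contribution = 7.5 / (17.6*9.5*sin(38)*cos(38))
Cohesion contribution = 0.0924594
Friction contribution = tan(23)/tan(38) = 0.543303
Fs = 0.0924594 + 0.543303
Fs = 0.636


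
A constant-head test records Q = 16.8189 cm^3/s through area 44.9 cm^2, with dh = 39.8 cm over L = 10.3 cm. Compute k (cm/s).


Result: 0.096941 cm/s

Derivation:
Compute hydraulic gradient:
i = dh / L = 39.8 / 10.3 = 3.86408
Then apply Darcy's law:
k = Q / (A * i)
k = 16.8189 / (44.9 * 3.86408)
k = 16.8189 / 173.497
k = 0.096941 cm/s


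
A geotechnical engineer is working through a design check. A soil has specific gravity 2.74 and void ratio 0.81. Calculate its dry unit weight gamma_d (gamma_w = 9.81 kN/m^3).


Result: 14.85 kN/m^3

Derivation:
Using gamma_d = Gs * gamma_w / (1 + e)
gamma_d = 2.74 * 9.81 / (1 + 0.81)
gamma_d = 2.74 * 9.81 / 1.81
gamma_d = 14.85 kN/m^3
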